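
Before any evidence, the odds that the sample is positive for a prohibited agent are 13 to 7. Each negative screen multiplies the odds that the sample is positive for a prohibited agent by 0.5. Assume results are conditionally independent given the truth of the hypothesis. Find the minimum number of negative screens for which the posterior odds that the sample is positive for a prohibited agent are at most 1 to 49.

7

Prior odds = 13/7.
Likelihood ratio per negative screen = 0.5.
Target odds = 1/49.
Require 0.5ⁿ ≤ 1/49 ÷ (13/7) = 1/91.
0.5⁶ = 0.015625 is still above 1/91 but 0.5⁷ = 0.0078125 is at or below it, so n = 7.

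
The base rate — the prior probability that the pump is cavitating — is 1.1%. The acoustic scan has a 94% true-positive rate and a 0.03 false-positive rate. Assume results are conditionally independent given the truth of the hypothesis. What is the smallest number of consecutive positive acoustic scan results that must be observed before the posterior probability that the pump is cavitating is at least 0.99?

Prior odds: 0.011 ÷ 0.989 = 11/989.
Likelihood ratio of a positive result = 0.94/0.03 = 94/3.
Target posterior odds = 0.99/0.01 = 99.
Require (94/3)ⁿ ≥ 99 ÷ (11/989) = 8901.
(94/3)² = 8836/9 falls short of 8901 but (94/3)³ = 830584/27 reaches it, so n = 3.

3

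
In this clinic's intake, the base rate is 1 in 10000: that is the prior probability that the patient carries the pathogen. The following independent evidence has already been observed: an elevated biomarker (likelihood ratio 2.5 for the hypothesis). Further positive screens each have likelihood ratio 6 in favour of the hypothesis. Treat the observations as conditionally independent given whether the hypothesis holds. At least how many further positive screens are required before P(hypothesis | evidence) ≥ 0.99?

Prior odds = 0.0001/0.9999 = 1/9999.
Bayes factor of the evidence already in hand = 2.5.
Odds after that evidence = (1/9999) × 2.5 = 5/19998.
Target odds = 0.99/0.01 = 99.
Need 6ⁿ ≥ 99 ÷ (5/19998) = 395960.4.
6⁷ = 279936 falls short of 395960.4 but 6⁸ = 1679616 reaches it, so n = 8.

8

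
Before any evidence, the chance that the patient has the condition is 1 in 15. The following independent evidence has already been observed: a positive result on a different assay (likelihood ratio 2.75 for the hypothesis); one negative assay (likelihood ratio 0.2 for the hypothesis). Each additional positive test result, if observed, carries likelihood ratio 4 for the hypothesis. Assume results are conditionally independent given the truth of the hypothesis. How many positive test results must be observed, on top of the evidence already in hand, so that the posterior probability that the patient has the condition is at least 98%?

Prior odds = (1/15)/(14/15) = 1/14.
Combined Bayes factor of the evidence already in hand = 2.75 × 0.2 = 0.55.
Odds after that evidence = (1/14) × 0.55 = 11/280.
Target odds = 0.98/0.02 = 49.
Need 4ⁿ ≥ 49 ÷ (11/280) = 13720/11.
4⁵ = 1024 falls short of 13720/11 but 4⁶ = 4096 reaches it, so n = 6.

6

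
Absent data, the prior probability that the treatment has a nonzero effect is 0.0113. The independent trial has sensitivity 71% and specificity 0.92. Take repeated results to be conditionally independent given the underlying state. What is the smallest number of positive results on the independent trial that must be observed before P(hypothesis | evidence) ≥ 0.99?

5

Prior odds = 0.0113/0.9887 = 113/9887.
False-positive rate = 1 − 0.92 = 0.08; likelihood ratio of a positive = 0.71/0.08 = 8.875.
Target posterior odds = 0.99/0.01 = 99.
Need (113/9887) × 8.875ⁿ ≥ 99, i.e. 8.875ⁿ ≥ 978813/113.
8.875⁴ = 25411681/4096 falls short of 978813/113 but 8.875⁵ ≈55060.7 reaches it, so n = 5.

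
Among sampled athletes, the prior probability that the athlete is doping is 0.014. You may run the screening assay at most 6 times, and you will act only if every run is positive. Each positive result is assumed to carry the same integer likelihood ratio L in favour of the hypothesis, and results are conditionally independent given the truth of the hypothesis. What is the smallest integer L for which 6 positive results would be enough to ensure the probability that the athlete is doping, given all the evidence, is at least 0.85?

3

Prior odds = 0.014/0.986 = 7/493.
Target odds = 0.85/0.15 = 17/3.
Need L⁶ ≥ 17/3 ÷ (7/493) = 8381/21.
2⁶ = 64 < 8381/21 ≤ 729 = 3⁶, so L = 3.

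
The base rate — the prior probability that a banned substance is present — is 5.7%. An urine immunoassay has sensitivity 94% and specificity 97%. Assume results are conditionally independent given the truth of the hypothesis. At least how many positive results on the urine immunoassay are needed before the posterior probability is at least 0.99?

Prior odds: 0.057 ÷ 0.943 = 57/943.
False-positive rate = 1 − 0.97 = 0.03; likelihood ratio of a positive = 0.94/0.03 = 94/3.
Target odds: 0.99 ÷ 0.01 = 99.
Need (57/943) × (94/3)ⁿ ≥ 99, i.e. (94/3)ⁿ ≥ 31119/19.
(94/3)² = 8836/9 falls short of 31119/19 but (94/3)³ = 830584/27 reaches it, so n = 3.

3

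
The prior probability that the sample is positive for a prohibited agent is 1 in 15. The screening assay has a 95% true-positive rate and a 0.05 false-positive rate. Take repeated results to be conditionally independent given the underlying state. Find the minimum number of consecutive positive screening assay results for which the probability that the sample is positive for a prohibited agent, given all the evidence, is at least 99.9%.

Prior odds: (1/15) ÷ (14/15) = 1/14.
Likelihood ratio of a positive result = 0.95/0.05 = 19.
Target odds: 0.999 ÷ 0.001 = 999.
Need (1/14) × 19ⁿ ≥ 999, i.e. 19ⁿ ≥ 13986.
19³ = 6859 falls short of 13986 but 19⁴ = 130321 reaches it, so n = 4.

4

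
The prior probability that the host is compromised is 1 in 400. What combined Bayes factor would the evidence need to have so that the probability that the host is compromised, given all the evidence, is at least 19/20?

Prior odds = 0.0025/0.9975 = 1/399.
Target odds = 0.95/0.05 = 19.
Required Bayes factor = 19 ÷ (1/399) = 7581.

7581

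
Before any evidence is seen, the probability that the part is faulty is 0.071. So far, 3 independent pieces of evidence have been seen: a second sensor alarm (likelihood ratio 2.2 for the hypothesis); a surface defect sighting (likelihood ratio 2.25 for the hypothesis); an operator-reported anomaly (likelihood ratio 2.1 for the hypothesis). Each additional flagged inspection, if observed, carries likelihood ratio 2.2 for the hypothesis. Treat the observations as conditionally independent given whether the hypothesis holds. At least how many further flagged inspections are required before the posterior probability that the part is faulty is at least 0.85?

Prior odds = 0.071/0.929 = 71/929.
Combined Bayes factor of the evidence already in hand = 2.2 × 2.25 × 2.1 = 10.395.
Odds after that evidence = (71/929) × 10.395 = 147609/185800.
Target odds = 0.85/0.15 = 17/3.
Need 2.2ⁿ ≥ 17/3 ÷ (147609/185800) = 3158600/442827.
2.2² = 4.84 falls short of 3158600/442827 but 2.2³ = 10.648 reaches it, so n = 3.

3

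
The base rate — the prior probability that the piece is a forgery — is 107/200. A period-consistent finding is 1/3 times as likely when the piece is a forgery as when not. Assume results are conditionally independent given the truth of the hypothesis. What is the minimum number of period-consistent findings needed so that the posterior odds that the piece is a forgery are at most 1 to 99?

5

Prior odds: 0.535 ÷ 0.465 = 107/93.
Likelihood ratio per period-consistent finding = 1/3.
Target odds = 1/99.
Need (107/93) × (1/3)ⁿ ≤ 1/99, i.e. (1/3)ⁿ ≤ 31/3531.
(1/3)⁴ = 1/81 is still above 31/3531 but (1/3)⁵ = 1/243 is at or below it, so n = 5.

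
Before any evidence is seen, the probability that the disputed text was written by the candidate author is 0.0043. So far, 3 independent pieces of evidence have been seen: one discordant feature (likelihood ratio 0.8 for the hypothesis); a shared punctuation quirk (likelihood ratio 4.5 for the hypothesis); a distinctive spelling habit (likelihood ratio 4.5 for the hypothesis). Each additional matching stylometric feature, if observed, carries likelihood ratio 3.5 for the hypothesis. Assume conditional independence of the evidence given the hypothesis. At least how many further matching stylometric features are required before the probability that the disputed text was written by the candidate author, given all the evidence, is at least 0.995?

Prior odds = 0.0043/0.9957 = 43/9957.
Combined Bayes factor of the evidence already in hand = 0.8 × 4.5 × 4.5 = 16.2.
Odds after that evidence = (43/9957) × 16.2 = 1161/16595.
Target odds = 0.995/0.005 = 199.
Need 3.5ⁿ ≥ 199 ÷ (1161/16595) = 3302405/1161.
3.5⁶ = 1838.265625 falls short of 3302405/1161 but 3.5⁷ = 823543/128 reaches it, so n = 7.

7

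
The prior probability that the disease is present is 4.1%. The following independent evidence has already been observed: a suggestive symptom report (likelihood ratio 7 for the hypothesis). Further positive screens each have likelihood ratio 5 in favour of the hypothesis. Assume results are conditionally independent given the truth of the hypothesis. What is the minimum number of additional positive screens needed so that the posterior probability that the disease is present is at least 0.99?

4

Prior odds = 0.041/0.959 = 41/959.
Bayes factor of the evidence already in hand = 7.
Odds after that evidence = (41/959) × 7 = 41/137.
Target odds = 0.99/0.01 = 99.
Need 5ⁿ ≥ 99 ÷ (41/137) = 13563/41.
5³ = 125 falls short of 13563/41 but 5⁴ = 625 reaches it, so n = 4.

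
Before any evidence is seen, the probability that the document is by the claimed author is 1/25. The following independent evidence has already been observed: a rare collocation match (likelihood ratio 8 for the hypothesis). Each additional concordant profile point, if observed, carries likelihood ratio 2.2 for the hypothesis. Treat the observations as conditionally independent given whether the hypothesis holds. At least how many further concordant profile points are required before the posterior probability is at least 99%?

Prior odds = 0.04/0.96 = 1/24.
Bayes factor of the evidence already in hand = 8.
Odds after that evidence = (1/24) × 8 = 1/3.
Target odds = 0.99/0.01 = 99.
Need 2.2ⁿ ≥ 99 ÷ (1/3) = 297.
2.2⁷ = 19487171/78125 falls short of 297 but 2.2⁸ = 214358881/390625 reaches it, so n = 8.

8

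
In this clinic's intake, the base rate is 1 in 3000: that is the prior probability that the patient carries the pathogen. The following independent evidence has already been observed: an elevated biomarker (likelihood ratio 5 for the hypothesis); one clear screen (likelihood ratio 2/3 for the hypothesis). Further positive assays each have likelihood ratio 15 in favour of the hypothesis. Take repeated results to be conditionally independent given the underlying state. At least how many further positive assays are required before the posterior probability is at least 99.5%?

5

Prior odds = (1/3000)/(2999/3000) = 1/2999.
Combined Bayes factor of the evidence already in hand = 5 × (2/3) = 10/3.
Odds after that evidence = (1/2999) × 10/3 = 10/8997.
Target odds = 0.995/0.005 = 199.
Need 15ⁿ ≥ 199 ÷ (10/8997) = 179040.3.
15⁴ = 50625 falls short of 179040.3 but 15⁵ = 759375 reaches it, so n = 5.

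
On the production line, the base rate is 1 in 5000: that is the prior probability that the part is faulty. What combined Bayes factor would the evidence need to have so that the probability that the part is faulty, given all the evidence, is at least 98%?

Prior odds = 0.0002/0.9998 = 1/4999.
Target odds = 0.98/0.02 = 49.
Required Bayes factor = 49 ÷ (1/4999) = 244951.

244951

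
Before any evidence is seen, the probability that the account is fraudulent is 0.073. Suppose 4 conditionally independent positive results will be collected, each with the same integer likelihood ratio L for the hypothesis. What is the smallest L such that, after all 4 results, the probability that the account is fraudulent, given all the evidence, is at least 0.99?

6

Prior odds = 0.073/0.927 = 73/927.
Target odds = 0.99/0.01 = 99.
Need L⁴ ≥ 99 ÷ (73/927) = 91773/73.
5⁴ = 625 < 91773/73 ≤ 1296 = 6⁴, so L = 6.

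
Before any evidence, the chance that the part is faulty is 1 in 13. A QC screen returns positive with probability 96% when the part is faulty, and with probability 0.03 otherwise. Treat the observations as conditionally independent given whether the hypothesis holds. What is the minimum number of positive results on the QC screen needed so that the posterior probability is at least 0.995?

3

Prior odds: (1/13) ÷ (12/13) = 1/12.
Likelihood ratio of a positive result = 0.96/0.03 = 32.
Target odds: 0.995 ÷ 0.005 = 199.
Require 32ⁿ ≥ 199 ÷ (1/12) = 2388.
32² = 1024 falls short of 2388 but 32³ = 32768 reaches it, so n = 3.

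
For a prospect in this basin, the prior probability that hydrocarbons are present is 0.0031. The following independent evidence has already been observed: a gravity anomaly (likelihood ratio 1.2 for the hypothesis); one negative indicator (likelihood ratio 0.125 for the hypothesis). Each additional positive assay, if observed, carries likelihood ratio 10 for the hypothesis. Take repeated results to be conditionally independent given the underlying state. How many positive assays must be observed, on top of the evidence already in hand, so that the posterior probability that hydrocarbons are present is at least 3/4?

Prior odds = 0.0031/0.9969 = 31/9969.
Combined Bayes factor of the evidence already in hand = 1.2 × 0.125 = 0.15.
Odds after that evidence = (31/9969) × 0.15 = 31/66460.
Target odds = 0.75/0.25 = 3.
Need 10ⁿ ≥ 3 ÷ (31/66460) = 199380/31.
10³ = 1000 falls short of 199380/31 but 10⁴ = 10000 reaches it, so n = 4.

4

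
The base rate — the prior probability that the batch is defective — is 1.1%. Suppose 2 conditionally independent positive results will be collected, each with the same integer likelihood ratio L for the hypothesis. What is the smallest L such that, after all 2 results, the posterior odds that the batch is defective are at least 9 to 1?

29

Prior odds = 0.011/0.989 = 11/989.
Target odds = 9.
Need L² ≥ 9 ÷ (11/989) = 8901/11.
28² = 784 < 8901/11 ≤ 841 = 29², so L = 29.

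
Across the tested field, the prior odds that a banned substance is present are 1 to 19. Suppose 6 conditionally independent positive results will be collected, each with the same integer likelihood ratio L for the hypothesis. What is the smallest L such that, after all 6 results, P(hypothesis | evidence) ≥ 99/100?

Prior odds = 1/19.
Target odds = 0.99/0.01 = 99.
Need L⁶ ≥ 99 ÷ (1/19) = 1881.
3⁶ = 729 < 1881 ≤ 4096 = 4⁶, so L = 4.

4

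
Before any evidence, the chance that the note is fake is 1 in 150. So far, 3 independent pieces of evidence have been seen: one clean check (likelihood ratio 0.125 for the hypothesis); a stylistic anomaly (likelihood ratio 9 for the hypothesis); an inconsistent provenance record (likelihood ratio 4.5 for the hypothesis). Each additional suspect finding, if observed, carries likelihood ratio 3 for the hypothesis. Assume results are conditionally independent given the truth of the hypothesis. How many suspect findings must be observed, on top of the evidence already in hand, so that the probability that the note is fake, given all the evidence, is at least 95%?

Prior odds = (1/150)/(149/150) = 1/149.
Combined Bayes factor of the evidence already in hand = 0.125 × 9 × 4.5 = 5.0625.
Odds after that evidence = (1/149) × 5.0625 = 81/2384.
Target odds = 0.95/0.05 = 19.
Need 3ⁿ ≥ 19 ÷ (81/2384) = 45296/81.
3⁵ = 243 falls short of 45296/81 but 3⁶ = 729 reaches it, so n = 6.

6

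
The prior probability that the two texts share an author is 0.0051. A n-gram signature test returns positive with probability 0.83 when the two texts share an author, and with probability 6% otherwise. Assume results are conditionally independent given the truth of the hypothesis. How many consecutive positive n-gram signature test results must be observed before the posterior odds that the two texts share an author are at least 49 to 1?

Prior odds = 0.0051/0.9949 = 51/9949.
Likelihood ratio of a positive result = 0.83/0.06 = 83/6.
Target odds = 49.
Require (83/6)ⁿ ≥ 49 ÷ (51/9949) = 487501/51.
(83/6)³ = 571787/216 falls short of 487501/51 but (83/6)⁴ = 47458321/1296 reaches it, so n = 4.

4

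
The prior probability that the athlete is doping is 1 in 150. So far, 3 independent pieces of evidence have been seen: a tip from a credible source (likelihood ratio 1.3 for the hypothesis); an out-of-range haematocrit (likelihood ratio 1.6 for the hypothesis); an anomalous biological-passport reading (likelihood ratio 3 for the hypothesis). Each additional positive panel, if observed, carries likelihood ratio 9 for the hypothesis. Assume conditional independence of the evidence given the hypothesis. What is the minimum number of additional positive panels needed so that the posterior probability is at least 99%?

Prior odds = (1/150)/(149/150) = 1/149.
Combined Bayes factor of the evidence already in hand = 1.3 × 1.6 × 3 = 6.24.
Odds after that evidence = (1/149) × 6.24 = 156/3725.
Target odds = 0.99/0.01 = 99.
Need 9ⁿ ≥ 99 ÷ (156/3725) = 122925/52.
9³ = 729 falls short of 122925/52 but 9⁴ = 6561 reaches it, so n = 4.

4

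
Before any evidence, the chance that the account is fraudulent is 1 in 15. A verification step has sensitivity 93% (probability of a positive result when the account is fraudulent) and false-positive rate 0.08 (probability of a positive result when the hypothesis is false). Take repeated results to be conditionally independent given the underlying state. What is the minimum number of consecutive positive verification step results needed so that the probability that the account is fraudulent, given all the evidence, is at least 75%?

2

Prior odds: (1/15) ÷ (14/15) = 1/14.
Likelihood ratio of a positive result = 0.93/0.08 = 11.625.
Target odds: 0.75 ÷ 0.25 = 3.
Need (1/14) × 11.625ⁿ ≥ 3, i.e. 11.625ⁿ ≥ 42.
11.625¹ = 11.625 falls short of 42 but 11.625² = 135.140625 reaches it, so n = 2.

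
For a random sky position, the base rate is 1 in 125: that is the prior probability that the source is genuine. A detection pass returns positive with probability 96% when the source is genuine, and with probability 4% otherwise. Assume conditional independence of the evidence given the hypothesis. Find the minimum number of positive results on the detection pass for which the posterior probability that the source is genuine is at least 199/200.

Prior odds: 0.008 ÷ 0.992 = 1/124.
Likelihood ratio of a positive result = 0.96/0.04 = 24.
Target odds: 0.995 ÷ 0.005 = 199.
Need (1/124) × 24ⁿ ≥ 199, i.e. 24ⁿ ≥ 24676.
24³ = 13824 falls short of 24676 but 24⁴ = 331776 reaches it, so n = 4.

4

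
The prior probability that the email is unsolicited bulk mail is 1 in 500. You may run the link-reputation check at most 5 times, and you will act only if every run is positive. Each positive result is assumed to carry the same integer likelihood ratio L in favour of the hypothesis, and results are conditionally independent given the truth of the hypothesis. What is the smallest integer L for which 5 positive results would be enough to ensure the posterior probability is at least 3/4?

Prior odds = 0.002/0.998 = 1/499.
Target odds = 0.75/0.25 = 3.
Need L⁵ ≥ 3 ÷ (1/499) = 1497.
4⁵ = 1024 < 1497 ≤ 3125 = 5⁵, so L = 5.

5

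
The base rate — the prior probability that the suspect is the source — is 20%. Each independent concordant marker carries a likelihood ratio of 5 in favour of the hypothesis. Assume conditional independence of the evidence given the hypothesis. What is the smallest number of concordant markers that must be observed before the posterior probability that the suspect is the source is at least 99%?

4

Prior odds: 0.2 ÷ 0.8 = 0.25.
Likelihood ratio per concordant marker = 5.
Target posterior odds = 0.99/0.01 = 99.
Need 0.25 × 5ⁿ ≥ 99, i.e. 5ⁿ ≥ 396.
5³ = 125 falls short of 396 but 5⁴ = 625 reaches it, so n = 4.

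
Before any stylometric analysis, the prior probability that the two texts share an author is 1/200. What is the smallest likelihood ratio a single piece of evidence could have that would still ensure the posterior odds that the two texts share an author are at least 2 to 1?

398

Prior odds = 0.005/0.995 = 1/199.
Target odds = 2.
Required Bayes factor = 2 ÷ (1/199) = 398.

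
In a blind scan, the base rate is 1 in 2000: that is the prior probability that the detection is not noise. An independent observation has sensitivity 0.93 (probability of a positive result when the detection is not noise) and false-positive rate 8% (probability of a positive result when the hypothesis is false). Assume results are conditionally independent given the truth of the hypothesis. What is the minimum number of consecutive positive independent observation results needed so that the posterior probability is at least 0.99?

Prior odds: 0.0005 ÷ 0.9995 = 1/1999.
Likelihood ratio of a positive result = 0.93/0.08 = 11.625.
Target posterior odds = 0.99/0.01 = 99.
Need (1/1999) × 11.625ⁿ ≥ 99, i.e. 11.625ⁿ ≥ 197901.
11.625⁴ = 74805201/4096 falls short of 197901 but 11.625⁵ ≈212307 reaches it, so n = 5.

5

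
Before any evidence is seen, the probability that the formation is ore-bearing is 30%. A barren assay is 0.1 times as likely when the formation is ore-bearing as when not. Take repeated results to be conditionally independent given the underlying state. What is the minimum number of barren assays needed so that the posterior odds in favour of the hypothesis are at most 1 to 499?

Prior odds: 0.3 ÷ 0.7 = 3/7.
Likelihood ratio per barren assay = 0.1.
Target odds = 1/499.
Need (3/7) × 0.1ⁿ ≤ 1/499, i.e. 0.1ⁿ ≤ 7/1497.
0.1² = 0.01 is still above 7/1497 but 0.1³ = 0.001 is at or below it, so n = 3.

3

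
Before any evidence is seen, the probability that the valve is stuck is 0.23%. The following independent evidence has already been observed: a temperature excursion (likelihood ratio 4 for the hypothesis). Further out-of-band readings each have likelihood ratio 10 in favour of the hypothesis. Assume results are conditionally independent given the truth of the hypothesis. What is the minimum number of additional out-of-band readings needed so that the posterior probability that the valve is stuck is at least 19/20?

4

Prior odds = 0.0023/0.9977 = 23/9977.
Bayes factor of the evidence already in hand = 4.
Odds after that evidence = (23/9977) × 4 = 92/9977.
Target odds = 0.95/0.05 = 19.
Need 10ⁿ ≥ 19 ÷ (92/9977) = 189563/92.
10³ = 1000 falls short of 189563/92 but 10⁴ = 10000 reaches it, so n = 4.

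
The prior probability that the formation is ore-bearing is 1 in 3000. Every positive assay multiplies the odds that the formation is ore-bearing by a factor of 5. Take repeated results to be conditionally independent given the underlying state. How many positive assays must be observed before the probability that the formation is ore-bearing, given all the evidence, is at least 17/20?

7

Prior odds: (1/3000) ÷ (2999/3000) = 1/2999.
Likelihood ratio per positive assay = 5.
Target posterior odds = 0.85/0.15 = 17/3.
Need (1/2999) × 5ⁿ ≥ 17/3, i.e. 5ⁿ ≥ 50983/3.
5⁶ = 15625 falls short of 50983/3 but 5⁷ = 78125 reaches it, so n = 7.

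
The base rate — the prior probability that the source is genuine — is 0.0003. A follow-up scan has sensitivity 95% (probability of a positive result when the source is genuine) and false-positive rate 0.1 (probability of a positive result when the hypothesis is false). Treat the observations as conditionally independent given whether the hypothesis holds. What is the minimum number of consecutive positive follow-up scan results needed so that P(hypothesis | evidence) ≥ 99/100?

6

Prior odds: 0.0003 ÷ 0.9997 = 3/9997.
Likelihood ratio of a positive result = 0.95/0.1 = 9.5.
Target odds: 0.99 ÷ 0.01 = 99.
Need (3/9997) × 9.5ⁿ ≥ 99, i.e. 9.5ⁿ ≥ 329901.
9.5⁵ = 77378.09375 falls short of 329901 but 9.5⁶ = 47045881/64 reaches it, so n = 6.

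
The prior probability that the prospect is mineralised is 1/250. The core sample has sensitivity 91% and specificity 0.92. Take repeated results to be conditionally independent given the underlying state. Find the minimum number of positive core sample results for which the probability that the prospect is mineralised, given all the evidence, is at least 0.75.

Prior odds = 0.004/0.996 = 1/249.
False-positive rate = 1 − 0.92 = 0.08; likelihood ratio of a positive = 0.91/0.08 = 11.375.
Target odds: 0.75 ÷ 0.25 = 3.
Need (1/249) × 11.375ⁿ ≥ 3, i.e. 11.375ⁿ ≥ 747.
11.375² = 129.390625 falls short of 747 but 11.375³ = 753571/512 reaches it, so n = 3.

3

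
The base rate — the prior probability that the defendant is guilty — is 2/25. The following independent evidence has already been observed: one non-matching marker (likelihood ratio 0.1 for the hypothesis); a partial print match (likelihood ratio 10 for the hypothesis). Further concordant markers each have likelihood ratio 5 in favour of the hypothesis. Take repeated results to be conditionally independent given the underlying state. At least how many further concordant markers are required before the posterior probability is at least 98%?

Prior odds = 0.08/0.92 = 2/23.
Combined Bayes factor of the evidence already in hand = 0.1 × 10 = 1.
Odds after that evidence = (2/23) × 1 = 2/23.
Target odds = 0.98/0.02 = 49.
Need 5ⁿ ≥ 49 ÷ (2/23) = 563.5.
5³ = 125 falls short of 563.5 but 5⁴ = 625 reaches it, so n = 4.

4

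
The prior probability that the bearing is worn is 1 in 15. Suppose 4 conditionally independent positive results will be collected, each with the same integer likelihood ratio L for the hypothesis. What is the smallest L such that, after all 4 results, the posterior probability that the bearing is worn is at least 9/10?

Prior odds = (1/15)/(14/15) = 1/14.
Target odds = 0.9/0.1 = 9.
Need L⁴ ≥ 9 ÷ (1/14) = 126.
3⁴ = 81 < 126 ≤ 256 = 4⁴, so L = 4.

4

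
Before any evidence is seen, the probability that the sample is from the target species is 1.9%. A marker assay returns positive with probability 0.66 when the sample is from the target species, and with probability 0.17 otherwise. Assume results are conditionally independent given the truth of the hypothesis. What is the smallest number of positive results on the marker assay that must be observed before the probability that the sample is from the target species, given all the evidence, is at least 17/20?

5

Prior odds = 0.019/0.981 = 19/981.
Likelihood ratio of a positive result = 0.66/0.17 = 66/17.
Target posterior odds = 0.85/0.15 = 17/3.
Require (66/17)ⁿ ≥ 17/3 ÷ (19/981) = 5559/19.
(66/17)⁴ = 18974736/83521 falls short of 5559/19 but (66/17)⁵ ≈882.013 reaches it, so n = 5.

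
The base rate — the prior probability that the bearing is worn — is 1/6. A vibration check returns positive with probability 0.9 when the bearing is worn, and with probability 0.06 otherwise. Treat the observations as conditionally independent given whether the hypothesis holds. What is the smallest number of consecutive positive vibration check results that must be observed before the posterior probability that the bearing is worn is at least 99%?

Prior odds: (1/6) ÷ (5/6) = 0.2.
Likelihood ratio of a positive result = 0.9/0.06 = 15.
Target posterior odds = 0.99/0.01 = 99.
Need 0.2 × 15ⁿ ≥ 99, i.e. 15ⁿ ≥ 495.
15² = 225 falls short of 495 but 15³ = 3375 reaches it, so n = 3.

3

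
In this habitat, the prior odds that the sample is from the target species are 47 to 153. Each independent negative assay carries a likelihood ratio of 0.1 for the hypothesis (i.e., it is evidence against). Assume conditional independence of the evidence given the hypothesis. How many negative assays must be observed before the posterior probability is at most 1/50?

2

Prior odds = 47/153.
Likelihood ratio per negative assay = 0.1.
Target odds: 0.02 ÷ 0.98 = 1/49.
Require 0.1ⁿ ≤ 1/49 ÷ (47/153) = 153/2303.
0.1¹ = 0.1 is still above 153/2303 but 0.1² = 0.01 is at or below it, so n = 2.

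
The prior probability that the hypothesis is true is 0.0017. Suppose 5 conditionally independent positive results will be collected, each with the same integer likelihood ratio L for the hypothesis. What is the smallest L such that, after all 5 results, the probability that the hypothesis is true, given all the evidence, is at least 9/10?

6

Prior odds = 0.0017/0.9983 = 17/9983.
Target odds = 0.9/0.1 = 9.
Need L⁵ ≥ 9 ÷ (17/9983) = 89847/17.
5⁵ = 3125 < 89847/17 ≤ 7776 = 6⁵, so L = 6.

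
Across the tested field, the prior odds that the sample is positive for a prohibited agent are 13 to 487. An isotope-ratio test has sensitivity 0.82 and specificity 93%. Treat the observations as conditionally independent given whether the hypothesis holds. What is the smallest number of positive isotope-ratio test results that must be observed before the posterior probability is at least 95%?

3

Prior odds = 13/487.
False-positive rate = 1 − 0.93 = 0.07; likelihood ratio of a positive = 0.82/0.07 = 82/7.
Target posterior odds = 0.95/0.05 = 19.
Require (82/7)ⁿ ≥ 19 ÷ (13/487) = 9253/13.
(82/7)² = 6724/49 falls short of 9253/13 but (82/7)³ = 551368/343 reaches it, so n = 3.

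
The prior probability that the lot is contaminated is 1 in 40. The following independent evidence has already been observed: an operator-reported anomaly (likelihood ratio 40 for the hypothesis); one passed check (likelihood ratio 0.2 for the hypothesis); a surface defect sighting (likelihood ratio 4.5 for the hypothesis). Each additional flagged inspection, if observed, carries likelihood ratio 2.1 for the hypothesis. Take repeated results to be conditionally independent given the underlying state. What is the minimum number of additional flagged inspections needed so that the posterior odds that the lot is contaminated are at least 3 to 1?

Prior odds = 0.025/0.975 = 1/39.
Combined Bayes factor of the evidence already in hand = 40 × 0.2 × 4.5 = 36.
Odds after that evidence = (1/39) × 36 = 12/13.
Target odds = 3.
Need 2.1ⁿ ≥ 3 ÷ (12/13) = 3.25.
2.1¹ = 2.1 falls short of 3.25 but 2.1² = 4.41 reaches it, so n = 2.

2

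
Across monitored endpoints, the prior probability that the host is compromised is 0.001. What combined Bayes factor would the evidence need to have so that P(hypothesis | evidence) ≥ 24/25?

Prior odds = 0.001/0.999 = 1/999.
Target odds = 0.96/0.04 = 24.
Required Bayes factor = 24 ÷ (1/999) = 23976.

23976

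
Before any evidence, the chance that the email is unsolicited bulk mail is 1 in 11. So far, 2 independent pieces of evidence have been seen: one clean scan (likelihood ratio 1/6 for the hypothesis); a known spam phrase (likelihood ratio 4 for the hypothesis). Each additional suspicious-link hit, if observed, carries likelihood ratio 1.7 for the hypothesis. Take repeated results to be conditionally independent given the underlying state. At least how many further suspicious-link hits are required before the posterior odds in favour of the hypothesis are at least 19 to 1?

11

Prior odds = (1/11)/(10/11) = 0.1.
Combined Bayes factor of the evidence already in hand = (1/6) × 4 = 2/3.
Odds after that evidence = 0.1 × 2/3 = 1/15.
Target odds = 19.
Need 1.7ⁿ ≥ 19 ÷ (1/15) = 285.
1.7¹⁰ ≈201.599 falls short of 285 but 1.7¹¹ ≈342.719 reaches it, so n = 11.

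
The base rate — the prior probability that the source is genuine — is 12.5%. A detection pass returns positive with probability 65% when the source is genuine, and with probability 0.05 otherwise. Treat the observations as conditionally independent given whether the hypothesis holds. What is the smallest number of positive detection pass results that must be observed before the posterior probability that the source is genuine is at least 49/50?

Prior odds: 0.125 ÷ 0.875 = 1/7.
Likelihood ratio of a positive result = 0.65/0.05 = 13.
Target odds: 0.98 ÷ 0.02 = 49.
Require 13ⁿ ≥ 49 ÷ (1/7) = 343.
13² = 169 falls short of 343 but 13³ = 2197 reaches it, so n = 3.

3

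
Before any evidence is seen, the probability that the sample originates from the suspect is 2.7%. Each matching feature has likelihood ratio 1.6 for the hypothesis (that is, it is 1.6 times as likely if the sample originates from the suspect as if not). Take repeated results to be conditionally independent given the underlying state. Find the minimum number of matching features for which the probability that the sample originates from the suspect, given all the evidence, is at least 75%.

10

Prior odds: 0.027 ÷ 0.973 = 27/973.
Likelihood ratio per matching feature = 1.6.
Target posterior odds = 0.75/0.25 = 3.
Need (27/973) × 1.6ⁿ ≥ 3, i.e. 1.6ⁿ ≥ 973/9.
1.6⁹ = 134217728/1953125 falls short of 973/9 but 1.6¹⁰ ≈109.951 reaches it, so n = 10.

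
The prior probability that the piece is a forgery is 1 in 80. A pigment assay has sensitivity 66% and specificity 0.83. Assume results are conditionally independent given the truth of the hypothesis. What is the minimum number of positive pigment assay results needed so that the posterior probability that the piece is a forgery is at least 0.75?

5

Prior odds = 0.0125/0.9875 = 1/79.
False-positive rate = 1 − 0.83 = 0.17; likelihood ratio of a positive = 0.66/0.17 = 66/17.
Target posterior odds = 0.75/0.25 = 3.
Require (66/17)ⁿ ≥ 3 ÷ (1/79) = 237.
(66/17)⁴ = 18974736/83521 falls short of 237 but (66/17)⁵ ≈882.013 reaches it, so n = 5.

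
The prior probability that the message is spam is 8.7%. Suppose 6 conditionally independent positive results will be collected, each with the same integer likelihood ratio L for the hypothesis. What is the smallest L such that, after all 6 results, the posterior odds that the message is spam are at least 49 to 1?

Prior odds = 0.087/0.913 = 87/913.
Target odds = 49.
Need L⁶ ≥ 49 ÷ (87/913) = 44737/87.
2⁶ = 64 < 44737/87 ≤ 729 = 3⁶, so L = 3.

3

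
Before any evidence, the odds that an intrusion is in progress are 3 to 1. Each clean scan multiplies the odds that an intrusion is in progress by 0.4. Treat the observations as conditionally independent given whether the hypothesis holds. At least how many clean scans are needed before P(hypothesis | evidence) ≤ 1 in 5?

3

Prior odds = 3.
Likelihood ratio per clean scan = 0.4.
Target odds: 0.2 ÷ 0.8 = 0.25.
Require 0.4ⁿ ≤ 0.25 ÷ 3 = 1/12.
0.4² = 0.16 is still above 1/12 but 0.4³ = 0.064 is at or below it, so n = 3.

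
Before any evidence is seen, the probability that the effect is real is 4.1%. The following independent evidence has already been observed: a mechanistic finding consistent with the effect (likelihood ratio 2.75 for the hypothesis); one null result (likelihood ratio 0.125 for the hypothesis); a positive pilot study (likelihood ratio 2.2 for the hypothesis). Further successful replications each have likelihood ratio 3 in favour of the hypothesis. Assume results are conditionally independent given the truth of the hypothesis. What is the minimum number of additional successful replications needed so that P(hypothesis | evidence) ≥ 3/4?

Prior odds = 0.041/0.959 = 41/959.
Combined Bayes factor of the evidence already in hand = 2.75 × 0.125 × 2.2 = 0.75625.
Odds after that evidence = (41/959) × 0.75625 = 4961/153440.
Target odds = 0.75/0.25 = 3.
Need 3ⁿ ≥ 3 ÷ (4961/153440) = 460320/4961.
3⁴ = 81 falls short of 460320/4961 but 3⁵ = 243 reaches it, so n = 5.

5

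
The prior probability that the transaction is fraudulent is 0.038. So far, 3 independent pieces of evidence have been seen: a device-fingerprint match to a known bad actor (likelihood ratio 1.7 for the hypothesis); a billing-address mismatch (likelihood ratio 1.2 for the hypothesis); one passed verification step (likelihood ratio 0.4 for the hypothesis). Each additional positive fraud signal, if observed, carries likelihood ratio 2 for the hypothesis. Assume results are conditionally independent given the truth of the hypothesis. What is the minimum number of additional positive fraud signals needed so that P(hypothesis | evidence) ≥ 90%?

Prior odds = 0.038/0.962 = 19/481.
Combined Bayes factor of the evidence already in hand = 1.7 × 1.2 × 0.4 = 0.816.
Odds after that evidence = (19/481) × 0.816 = 1938/60125.
Target odds = 0.9/0.1 = 9.
Need 2ⁿ ≥ 9 ÷ (1938/60125) = 180375/646.
2⁸ = 256 falls short of 180375/646 but 2⁹ = 512 reaches it, so n = 9.

9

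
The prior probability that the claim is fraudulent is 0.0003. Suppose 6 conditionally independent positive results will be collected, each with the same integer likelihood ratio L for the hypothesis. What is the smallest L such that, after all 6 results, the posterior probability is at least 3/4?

5

Prior odds = 0.0003/0.9997 = 3/9997.
Target odds = 0.75/0.25 = 3.
Need L⁶ ≥ 3 ÷ (3/9997) = 9997.
4⁶ = 4096 < 9997 ≤ 15625 = 5⁶, so L = 5.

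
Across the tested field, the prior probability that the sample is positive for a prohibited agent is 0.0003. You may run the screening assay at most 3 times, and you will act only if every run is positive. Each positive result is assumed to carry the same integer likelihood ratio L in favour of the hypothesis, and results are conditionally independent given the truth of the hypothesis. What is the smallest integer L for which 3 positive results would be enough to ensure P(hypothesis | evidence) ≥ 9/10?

32

Prior odds = 0.0003/0.9997 = 3/9997.
Target odds = 0.9/0.1 = 9.
Need L³ ≥ 9 ÷ (3/9997) = 29991.
31³ = 29791 < 29991 ≤ 32768 = 32³, so L = 32.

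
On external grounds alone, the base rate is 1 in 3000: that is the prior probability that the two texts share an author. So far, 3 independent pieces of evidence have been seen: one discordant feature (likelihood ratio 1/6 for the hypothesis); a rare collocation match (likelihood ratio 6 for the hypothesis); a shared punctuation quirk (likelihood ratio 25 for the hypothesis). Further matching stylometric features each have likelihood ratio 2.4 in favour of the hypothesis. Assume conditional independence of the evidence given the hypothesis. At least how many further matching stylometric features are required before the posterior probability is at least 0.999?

14

Prior odds = (1/3000)/(2999/3000) = 1/2999.
Combined Bayes factor of the evidence already in hand = (1/6) × 6 × 25 = 25.
Odds after that evidence = (1/2999) × 25 = 25/2999.
Target odds = 0.999/0.001 = 999.
Need 2.4ⁿ ≥ 999 ÷ (25/2999) = 119840.04.
2.4¹³ ≈87648.8 falls short of 119840.04 but 2.4¹⁴ ≈210357 reaches it, so n = 14.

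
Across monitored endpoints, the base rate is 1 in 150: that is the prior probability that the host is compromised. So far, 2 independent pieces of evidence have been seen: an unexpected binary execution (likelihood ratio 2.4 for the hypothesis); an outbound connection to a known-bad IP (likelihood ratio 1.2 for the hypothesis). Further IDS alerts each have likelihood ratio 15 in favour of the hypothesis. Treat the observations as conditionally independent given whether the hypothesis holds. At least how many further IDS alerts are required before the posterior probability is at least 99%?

Prior odds = (1/150)/(149/150) = 1/149.
Combined Bayes factor of the evidence already in hand = 2.4 × 1.2 = 2.88.
Odds after that evidence = (1/149) × 2.88 = 72/3725.
Target odds = 0.99/0.01 = 99.
Need 15ⁿ ≥ 99 ÷ (72/3725) = 5121.875.
15³ = 3375 falls short of 5121.875 but 15⁴ = 50625 reaches it, so n = 4.

4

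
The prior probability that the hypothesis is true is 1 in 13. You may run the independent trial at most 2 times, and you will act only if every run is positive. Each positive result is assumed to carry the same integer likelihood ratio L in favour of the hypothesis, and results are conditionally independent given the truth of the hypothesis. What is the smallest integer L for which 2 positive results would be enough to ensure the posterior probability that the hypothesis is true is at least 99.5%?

Prior odds = (1/13)/(12/13) = 1/12.
Target odds = 0.995/0.005 = 199.
Need L² ≥ 199 ÷ (1/12) = 2388.
48² = 2304 < 2388 ≤ 2401 = 49², so L = 49.

49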